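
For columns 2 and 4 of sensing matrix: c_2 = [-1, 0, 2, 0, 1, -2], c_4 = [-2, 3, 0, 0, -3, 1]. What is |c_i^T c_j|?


Inner product: -1*-2 + 0*3 + 2*0 + 0*0 + 1*-3 + -2*1
Products: [2, 0, 0, 0, -3, -2]
Sum = -3.
|dot| = 3.

3


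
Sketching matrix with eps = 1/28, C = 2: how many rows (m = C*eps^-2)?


1/eps = 28.
(1/eps)^2 = 784.
m = 2*784 = 1568.

1568


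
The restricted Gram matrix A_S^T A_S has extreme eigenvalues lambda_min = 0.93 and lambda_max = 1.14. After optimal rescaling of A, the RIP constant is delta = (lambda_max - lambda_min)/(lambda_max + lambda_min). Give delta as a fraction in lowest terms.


lambda_max - lambda_min = 1.14 - 0.93 = 0.21.
lambda_max + lambda_min = 1.14 + 0.93 = 2.07.
delta = 0.21/2.07 = 21/207 = 7/69.

7/69


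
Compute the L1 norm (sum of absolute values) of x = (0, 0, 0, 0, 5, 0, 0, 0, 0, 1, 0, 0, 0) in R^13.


Non-zero entries: [(4, 5), (9, 1)]
Absolute values: [5, 1]
||x||_1 = sum = 6.

6


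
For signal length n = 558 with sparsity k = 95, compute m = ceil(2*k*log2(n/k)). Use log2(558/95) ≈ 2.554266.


log2(n/k) = log2(558/95) ≈ 2.554266.
2*k*log2(n/k) ≈ 2*95*2.554266 = 485.31054.
m = ceil(485.31054) = 486.

486


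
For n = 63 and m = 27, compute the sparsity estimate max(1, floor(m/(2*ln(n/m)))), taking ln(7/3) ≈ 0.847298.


n/m = 63/27 = 7/3.
ln(n/m) ≈ 0.847298.
2*ln(n/m) ≈ 1.694596.
m/(2*ln(n/m)) ≈ 27/1.694596 ≈ 15.933.
floor = 15.
k_max = max(1, 15) = 15.

15


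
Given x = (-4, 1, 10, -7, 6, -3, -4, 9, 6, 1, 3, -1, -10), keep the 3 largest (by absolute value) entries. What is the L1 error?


Sorted |x_i| descending: [10, 10, 9, 7, 6, 6, 4, 4, 3, 3, 1, 1, 1]
Keep top 3: [10, 10, 9]
Tail entries: [7, 6, 6, 4, 4, 3, 3, 1, 1, 1]
L1 error = sum of tail = 36.

36


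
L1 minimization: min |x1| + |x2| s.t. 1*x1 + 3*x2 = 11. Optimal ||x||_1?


Axis intercepts:
  x1 = 11, x2 = 0: L1 = 11
  x1 = 0, x2 = 11/3: L1 = 11/3
x* = (0, 11/3)
||x*||_1 = 11/3.

11/3


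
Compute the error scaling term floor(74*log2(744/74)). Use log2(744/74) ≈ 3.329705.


log2(n/k) = log2(744/74) ≈ 3.329705.
k*log2(n/k) ≈ 74*3.329705 = 246.39817.
floor(246.39817) = 246.

246


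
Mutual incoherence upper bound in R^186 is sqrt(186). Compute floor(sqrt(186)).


13^2 = 169 <= 186 < 196 = 14^2, so 13 <= sqrt(186) < 14.
floor(sqrt(186)) = 13.

13


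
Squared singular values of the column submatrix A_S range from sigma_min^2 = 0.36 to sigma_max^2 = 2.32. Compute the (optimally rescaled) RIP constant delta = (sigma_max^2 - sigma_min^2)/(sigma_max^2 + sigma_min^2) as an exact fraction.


lambda_max - lambda_min = 2.32 - 0.36 = 1.96.
lambda_max + lambda_min = 2.32 + 0.36 = 2.68.
delta = 1.96/2.68 = 196/268 = 49/67.

49/67


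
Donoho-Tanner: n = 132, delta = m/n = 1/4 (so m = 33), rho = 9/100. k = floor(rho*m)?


m = 1/4*132 = 33.
rho = 9/100.
rho*m = 9/100*33 = 2.97.
k = floor(2.97) = 2.

2


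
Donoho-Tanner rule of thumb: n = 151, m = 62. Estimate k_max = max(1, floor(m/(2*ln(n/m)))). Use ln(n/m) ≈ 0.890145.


n/m = 151/62.
ln(n/m) ≈ 0.890145.
2*ln(n/m) ≈ 1.78029.
m/(2*ln(n/m)) ≈ 62/1.78029 ≈ 34.8258.
floor = 34.
k_max = max(1, 34) = 34.

34


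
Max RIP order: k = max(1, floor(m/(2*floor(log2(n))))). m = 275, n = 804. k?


floor(log2(804)) = 9.
2*9 = 18.
m/(2*floor(log2(n))) = 275/18 ≈ 15.2778.
floor = 15.
k = max(1, 15) = 15.

15


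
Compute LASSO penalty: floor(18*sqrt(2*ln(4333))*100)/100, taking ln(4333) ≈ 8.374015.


ln(4333) ≈ 8.374015.
2*ln(n) ≈ 16.74803.
sqrt(2*ln(n)) ≈ sqrt(16.74803) ≈ 4.092436.
lambda ≈ 18*4.092436 = 73.663848.
floor(lambda*100)/100 = 73.66.

73.66


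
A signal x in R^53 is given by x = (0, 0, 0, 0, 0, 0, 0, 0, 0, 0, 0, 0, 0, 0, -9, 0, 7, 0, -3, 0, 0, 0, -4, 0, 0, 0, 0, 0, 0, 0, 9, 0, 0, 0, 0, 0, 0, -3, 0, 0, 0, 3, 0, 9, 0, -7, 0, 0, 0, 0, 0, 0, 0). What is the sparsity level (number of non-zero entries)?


Non-zero positions: [14, 16, 18, 22, 30, 37, 41, 43, 45].
Sparsity = 9.

9


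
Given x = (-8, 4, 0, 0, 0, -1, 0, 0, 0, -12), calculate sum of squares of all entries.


Non-zero entries: [(0, -8), (1, 4), (5, -1), (9, -12)]
Squares: [64, 16, 1, 144]
||x||_2^2 = sum = 225.

225


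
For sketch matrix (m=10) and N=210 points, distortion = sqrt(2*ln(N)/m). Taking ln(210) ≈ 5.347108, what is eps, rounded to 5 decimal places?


ln(210) ≈ 5.347108.
2*ln(N)/m ≈ 2*5.347108/10 ≈ 1.0694216.
eps = sqrt(1.0694216) ≈ 1.0341284 ≈ 1.03413.

1.03413


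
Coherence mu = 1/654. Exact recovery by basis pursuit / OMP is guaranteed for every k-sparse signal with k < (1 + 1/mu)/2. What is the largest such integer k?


1/mu = 654.
1 + 1/mu = 655.
(1 + 1/mu)/2 = 327.5 is not an integer, so k_max = floor(327.5) = 327.

327


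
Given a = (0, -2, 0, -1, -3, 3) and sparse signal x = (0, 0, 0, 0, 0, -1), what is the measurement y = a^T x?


Non-zero terms: ['3*-1']
Products: [-3]
y = sum = -3.

-3


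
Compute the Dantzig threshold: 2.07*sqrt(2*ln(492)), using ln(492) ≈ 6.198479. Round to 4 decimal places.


ln(492) ≈ 6.198479.
2*ln(n) ≈ 12.396958.
sqrt(2*ln(n)) ≈ sqrt(12.396958) ≈ 3.520931.
threshold ≈ 2.07*3.520931 = 7.28832717 ≈ 7.2883.

7.2883


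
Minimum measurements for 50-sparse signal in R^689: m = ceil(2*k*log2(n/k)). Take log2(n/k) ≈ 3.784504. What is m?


log2(n/k) = log2(689/50) ≈ 3.784504.
2*k*log2(n/k) ≈ 2*50*3.784504 = 378.4504.
m = ceil(378.4504) = 379.

379


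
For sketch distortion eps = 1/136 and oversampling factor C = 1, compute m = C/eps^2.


1/eps = 136.
(1/eps)^2 = 18496.
m = 1*18496 = 18496.

18496


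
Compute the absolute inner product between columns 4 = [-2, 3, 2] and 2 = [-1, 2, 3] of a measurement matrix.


Inner product: -2*-1 + 3*2 + 2*3
Products: [2, 6, 6]
Sum = 14.
|dot| = 14.

14


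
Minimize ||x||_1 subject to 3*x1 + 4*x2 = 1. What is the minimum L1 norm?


Axis intercepts:
  x1 = 1/3, x2 = 0: L1 = 1/3
  x1 = 0, x2 = 1/4: L1 = 1/4
x* = (0, 1/4)
||x*||_1 = 1/4.

1/4


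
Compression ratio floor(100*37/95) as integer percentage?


100*m/n = 100*37/95 ≈ 38.9474.
floor = 38.

38


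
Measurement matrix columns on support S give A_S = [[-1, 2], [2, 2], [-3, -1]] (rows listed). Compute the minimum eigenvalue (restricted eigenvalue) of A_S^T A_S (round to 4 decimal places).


A_S^T A_S = [[14, 5], [5, 9]].
trace = 23.
det = 101.
disc = trace^2 - 4*det = 529 - 4*101 = 125.
sqrt(125) ≈ 11.180340.
lam_min = (23 - sqrt(125))/2 ≈ (23 - 11.180340)/2 = 5.90983 ≈ 5.9098.

5.9098


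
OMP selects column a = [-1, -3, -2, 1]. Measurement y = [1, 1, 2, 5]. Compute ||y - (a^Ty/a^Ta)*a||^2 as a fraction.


a^T a = 15.
a^T y = -3.
coeff = -3/15 = -1/5.
||r||^2 = 152/5.

152/5


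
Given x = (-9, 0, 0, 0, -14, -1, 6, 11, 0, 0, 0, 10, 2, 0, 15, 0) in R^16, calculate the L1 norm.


Non-zero entries: [(0, -9), (4, -14), (5, -1), (6, 6), (7, 11), (11, 10), (12, 2), (14, 15)]
Absolute values: [9, 14, 1, 6, 11, 10, 2, 15]
||x||_1 = sum = 68.

68


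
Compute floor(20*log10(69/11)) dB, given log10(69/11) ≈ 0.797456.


||x||/||e|| = 69/11.
log10(69/11) ≈ 0.797456.
20*log10(||x||/||e||) ≈ 20*0.797456 = 15.94912.
floor(15.94912) = 15.

15


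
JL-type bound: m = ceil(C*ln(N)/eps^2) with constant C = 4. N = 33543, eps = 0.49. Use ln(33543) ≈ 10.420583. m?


ln(33543) ≈ 10.420583.
eps^2 = 0.49^2 = 0.2401.
C*ln(N)/eps^2 ≈ 4*10.420583/0.2401 ≈ 173.604.
m = ceil(173.604) = 174.

174


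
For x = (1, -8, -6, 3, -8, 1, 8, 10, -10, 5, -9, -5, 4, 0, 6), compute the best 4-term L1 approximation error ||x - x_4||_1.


Sorted |x_i| descending: [10, 10, 9, 8, 8, 8, 6, 6, 5, 5, 4, 3, 1, 1, 0]
Keep top 4: [10, 10, 9, 8]
Tail entries: [8, 8, 6, 6, 5, 5, 4, 3, 1, 1, 0]
L1 error = sum of tail = 47.

47


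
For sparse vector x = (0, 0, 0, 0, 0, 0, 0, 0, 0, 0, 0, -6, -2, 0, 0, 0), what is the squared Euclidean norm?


Non-zero entries: [(11, -6), (12, -2)]
Squares: [36, 4]
||x||_2^2 = sum = 40.

40


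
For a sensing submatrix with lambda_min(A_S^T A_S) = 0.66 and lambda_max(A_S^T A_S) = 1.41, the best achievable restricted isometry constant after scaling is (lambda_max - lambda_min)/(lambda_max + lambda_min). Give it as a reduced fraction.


lambda_max - lambda_min = 1.41 - 0.66 = 0.75.
lambda_max + lambda_min = 1.41 + 0.66 = 2.07.
delta = 0.75/2.07 = 75/207 = 25/69.

25/69


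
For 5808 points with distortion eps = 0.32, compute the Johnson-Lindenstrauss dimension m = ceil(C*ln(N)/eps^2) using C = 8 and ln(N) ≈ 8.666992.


ln(5808) ≈ 8.666992.
eps^2 = 0.32^2 = 0.1024.
C*ln(N)/eps^2 ≈ 8*8.666992/0.1024 ≈ 677.1087.
m = ceil(677.1087) = 678.

678


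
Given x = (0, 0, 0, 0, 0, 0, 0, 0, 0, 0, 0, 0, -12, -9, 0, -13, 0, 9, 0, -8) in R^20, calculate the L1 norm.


Non-zero entries: [(12, -12), (13, -9), (15, -13), (17, 9), (19, -8)]
Absolute values: [12, 9, 13, 9, 8]
||x||_1 = sum = 51.

51


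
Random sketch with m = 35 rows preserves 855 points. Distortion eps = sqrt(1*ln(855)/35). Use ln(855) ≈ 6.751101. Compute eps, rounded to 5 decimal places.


ln(855) ≈ 6.751101.
1*ln(N)/m ≈ 1*6.751101/35 ≈ 0.1928886.
eps = sqrt(0.1928886) ≈ 0.4391908 ≈ 0.43919.

0.43919


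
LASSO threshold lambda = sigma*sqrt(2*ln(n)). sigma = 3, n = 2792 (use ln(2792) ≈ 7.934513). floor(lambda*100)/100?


ln(2792) ≈ 7.934513.
2*ln(n) ≈ 15.869026.
sqrt(2*ln(n)) ≈ sqrt(15.869026) ≈ 3.983595.
lambda ≈ 3*3.983595 = 11.950785.
floor(lambda*100)/100 = 11.95.

11.95


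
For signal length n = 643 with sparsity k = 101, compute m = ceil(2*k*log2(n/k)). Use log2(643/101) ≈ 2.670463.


log2(n/k) = log2(643/101) ≈ 2.670463.
2*k*log2(n/k) ≈ 2*101*2.670463 = 539.433526.
m = ceil(539.433526) = 540.

540


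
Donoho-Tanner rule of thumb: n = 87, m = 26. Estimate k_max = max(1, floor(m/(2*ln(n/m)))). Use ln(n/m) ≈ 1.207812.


n/m = 87/26.
ln(n/m) ≈ 1.207812.
2*ln(n/m) ≈ 2.415624.
m/(2*ln(n/m)) ≈ 26/2.415624 ≈ 10.7633.
floor = 10.
k_max = max(1, 10) = 10.

10


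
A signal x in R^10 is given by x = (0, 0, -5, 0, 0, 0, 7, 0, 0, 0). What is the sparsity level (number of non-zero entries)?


Non-zero positions: [2, 6].
Sparsity = 2.

2


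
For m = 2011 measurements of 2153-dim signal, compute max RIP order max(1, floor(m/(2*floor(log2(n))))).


floor(log2(2153)) = 11.
2*11 = 22.
m/(2*floor(log2(n))) = 2011/22 ≈ 91.4091.
floor = 91.
k = max(1, 91) = 91.

91


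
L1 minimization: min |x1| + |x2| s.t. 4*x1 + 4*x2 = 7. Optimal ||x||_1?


Axis intercepts:
  x1 = 7/4, x2 = 0: L1 = 7/4
  x1 = 0, x2 = 7/4: L1 = 7/4
x* = (7/4, 0)
||x*||_1 = 7/4.

7/4


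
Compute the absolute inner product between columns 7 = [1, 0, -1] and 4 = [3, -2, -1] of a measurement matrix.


Inner product: 1*3 + 0*-2 + -1*-1
Products: [3, 0, 1]
Sum = 4.
|dot| = 4.

4


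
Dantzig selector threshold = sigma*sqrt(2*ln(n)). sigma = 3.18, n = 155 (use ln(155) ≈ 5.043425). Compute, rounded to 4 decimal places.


ln(155) ≈ 5.043425.
2*ln(n) ≈ 10.08685.
sqrt(2*ln(n)) ≈ sqrt(10.08685) ≈ 3.17598.
threshold ≈ 3.18*3.17598 = 10.0996164 ≈ 10.0996.

10.0996


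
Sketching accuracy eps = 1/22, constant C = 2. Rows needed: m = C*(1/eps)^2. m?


1/eps = 22.
(1/eps)^2 = 484.
m = 2*484 = 968.

968


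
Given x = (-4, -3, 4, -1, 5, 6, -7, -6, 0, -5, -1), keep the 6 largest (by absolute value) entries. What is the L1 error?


Sorted |x_i| descending: [7, 6, 6, 5, 5, 4, 4, 3, 1, 1, 0]
Keep top 6: [7, 6, 6, 5, 5, 4]
Tail entries: [4, 3, 1, 1, 0]
L1 error = sum of tail = 9.

9


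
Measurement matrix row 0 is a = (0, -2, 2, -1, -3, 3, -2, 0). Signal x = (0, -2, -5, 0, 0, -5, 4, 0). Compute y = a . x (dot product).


Non-zero terms: ['-2*-2', '2*-5', '3*-5', '-2*4']
Products: [4, -10, -15, -8]
y = sum = -29.

-29


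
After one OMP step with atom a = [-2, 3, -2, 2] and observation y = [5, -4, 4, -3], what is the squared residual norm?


a^T a = 21.
a^T y = -36.
coeff = -36/21 = -12/7.
||r||^2 = 30/7.

30/7


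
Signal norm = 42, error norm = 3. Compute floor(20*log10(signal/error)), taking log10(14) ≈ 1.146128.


||x||/||e|| = 42/3 = 14.
log10(14) ≈ 1.146128.
20*log10(||x||/||e||) ≈ 20*1.146128 = 22.92256.
floor(22.92256) = 22.

22


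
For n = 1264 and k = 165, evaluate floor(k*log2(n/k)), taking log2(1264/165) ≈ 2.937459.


log2(n/k) = log2(1264/165) ≈ 2.937459.
k*log2(n/k) ≈ 165*2.937459 = 484.680735.
floor(484.680735) = 484.

484


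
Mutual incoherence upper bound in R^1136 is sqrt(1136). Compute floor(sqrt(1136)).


33^2 = 1089 <= 1136 < 1156 = 34^2, so 33 <= sqrt(1136) < 34.
floor(sqrt(1136)) = 33.

33


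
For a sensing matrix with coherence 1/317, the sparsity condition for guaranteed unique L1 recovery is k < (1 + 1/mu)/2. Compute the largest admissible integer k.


1/mu = 317.
1 + 1/mu = 318.
(1 + 1/mu)/2 = 159 is an integer and the inequality is strict, so k_max = 159 - 1 = 158.

158


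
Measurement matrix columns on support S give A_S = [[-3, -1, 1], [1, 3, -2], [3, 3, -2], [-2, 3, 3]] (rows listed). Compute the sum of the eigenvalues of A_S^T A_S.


Sum of eigenvalues of A_S^T A_S = trace(A_S^T A_S) = sum of squared column norms of A_S.
A_S^T A_S diagonal: [23, 28, 18].
trace = 23 + 28 + 18 = 69.

69


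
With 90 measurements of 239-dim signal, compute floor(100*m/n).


100*m/n = 100*90/239 ≈ 37.6569.
floor = 37.

37


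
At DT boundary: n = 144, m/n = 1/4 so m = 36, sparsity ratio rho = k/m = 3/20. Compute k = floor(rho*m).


m = 1/4*144 = 36.
rho = 3/20.
rho*m = 3/20*36 = 5.4.
k = floor(5.4) = 5.

5


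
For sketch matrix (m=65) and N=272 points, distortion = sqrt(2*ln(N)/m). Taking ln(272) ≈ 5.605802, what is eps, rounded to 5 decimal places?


ln(272) ≈ 5.605802.
2*ln(N)/m ≈ 2*5.605802/65 ≈ 0.17248622.
eps = sqrt(0.17248622) ≈ 0.4153146 ≈ 0.41531.

0.41531


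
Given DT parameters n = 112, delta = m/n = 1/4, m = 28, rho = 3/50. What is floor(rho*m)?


m = 1/4*112 = 28.
rho = 3/50.
rho*m = 3/50*28 = 1.68.
k = floor(1.68) = 1.

1


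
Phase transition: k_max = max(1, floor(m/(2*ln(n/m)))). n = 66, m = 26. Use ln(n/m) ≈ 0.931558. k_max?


n/m = 66/26 = 33/13.
ln(n/m) ≈ 0.931558.
2*ln(n/m) ≈ 1.863116.
m/(2*ln(n/m)) ≈ 26/1.863116 ≈ 13.9551.
floor = 13.
k_max = max(1, 13) = 13.

13


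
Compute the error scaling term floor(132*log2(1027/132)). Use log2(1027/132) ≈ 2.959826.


log2(n/k) = log2(1027/132) ≈ 2.959826.
k*log2(n/k) ≈ 132*2.959826 = 390.697032.
floor(390.697032) = 390.

390


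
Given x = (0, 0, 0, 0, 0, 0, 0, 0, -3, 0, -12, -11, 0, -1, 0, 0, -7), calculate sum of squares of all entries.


Non-zero entries: [(8, -3), (10, -12), (11, -11), (13, -1), (16, -7)]
Squares: [9, 144, 121, 1, 49]
||x||_2^2 = sum = 324.

324


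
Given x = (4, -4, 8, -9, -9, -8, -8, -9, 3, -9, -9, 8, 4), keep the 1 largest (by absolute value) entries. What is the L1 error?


Sorted |x_i| descending: [9, 9, 9, 9, 9, 8, 8, 8, 8, 4, 4, 4, 3]
Keep top 1: [9]
Tail entries: [9, 9, 9, 9, 8, 8, 8, 8, 4, 4, 4, 3]
L1 error = sum of tail = 83.

83


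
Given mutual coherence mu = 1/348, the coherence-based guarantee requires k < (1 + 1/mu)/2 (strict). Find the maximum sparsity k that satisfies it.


1/mu = 348.
1 + 1/mu = 349.
(1 + 1/mu)/2 = 174.5 is not an integer, so k_max = floor(174.5) = 174.

174


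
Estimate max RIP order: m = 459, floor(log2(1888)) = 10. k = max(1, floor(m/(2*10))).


floor(log2(1888)) = 10.
2*10 = 20.
m/(2*floor(log2(n))) = 459/20 ≈ 22.95.
floor = 22.
k = max(1, 22) = 22.

22


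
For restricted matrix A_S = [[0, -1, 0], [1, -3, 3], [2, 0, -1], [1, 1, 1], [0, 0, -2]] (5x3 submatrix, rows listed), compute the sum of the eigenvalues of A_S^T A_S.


Sum of eigenvalues of A_S^T A_S = trace(A_S^T A_S) = sum of squared column norms of A_S.
A_S^T A_S diagonal: [6, 11, 15].
trace = 6 + 11 + 15 = 32.

32


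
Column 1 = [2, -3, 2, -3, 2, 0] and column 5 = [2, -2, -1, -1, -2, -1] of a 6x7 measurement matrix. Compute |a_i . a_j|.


Inner product: 2*2 + -3*-2 + 2*-1 + -3*-1 + 2*-2 + 0*-1
Products: [4, 6, -2, 3, -4, 0]
Sum = 7.
|dot| = 7.

7


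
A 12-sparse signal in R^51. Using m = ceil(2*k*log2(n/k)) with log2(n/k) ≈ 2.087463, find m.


log2(n/k) = log2(51/12) ≈ 2.087463.
2*k*log2(n/k) ≈ 2*12*2.087463 = 50.099112.
m = ceil(50.099112) = 51.

51


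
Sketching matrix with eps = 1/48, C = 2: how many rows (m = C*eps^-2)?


1/eps = 48.
(1/eps)^2 = 2304.
m = 2*2304 = 4608.

4608


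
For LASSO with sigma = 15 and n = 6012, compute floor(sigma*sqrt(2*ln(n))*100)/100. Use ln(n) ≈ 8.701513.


ln(6012) ≈ 8.701513.
2*ln(n) ≈ 17.403026.
sqrt(2*ln(n)) ≈ sqrt(17.403026) ≈ 4.171693.
lambda ≈ 15*4.171693 = 62.575395.
floor(lambda*100)/100 = 62.57.

62.57


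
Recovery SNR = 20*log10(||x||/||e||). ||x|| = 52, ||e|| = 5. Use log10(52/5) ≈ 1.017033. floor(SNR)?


||x||/||e|| = 52/5.
log10(52/5) ≈ 1.017033.
20*log10(||x||/||e||) ≈ 20*1.017033 = 20.34066.
floor(20.34066) = 20.

20


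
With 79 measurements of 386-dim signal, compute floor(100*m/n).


100*m/n = 100*79/386 ≈ 20.4663.
floor = 20.

20


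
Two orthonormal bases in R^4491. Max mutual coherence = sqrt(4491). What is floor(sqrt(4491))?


67^2 = 4489 <= 4491 < 4624 = 68^2, so 67 <= sqrt(4491) < 68.
floor(sqrt(4491)) = 67.

67


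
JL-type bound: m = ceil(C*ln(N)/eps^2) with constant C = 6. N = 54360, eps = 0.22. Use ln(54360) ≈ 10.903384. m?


ln(54360) ≈ 10.903384.
eps^2 = 0.22^2 = 0.0484.
C*ln(N)/eps^2 ≈ 6*10.903384/0.0484 ≈ 1351.6592.
m = ceil(1351.6592) = 1352.

1352


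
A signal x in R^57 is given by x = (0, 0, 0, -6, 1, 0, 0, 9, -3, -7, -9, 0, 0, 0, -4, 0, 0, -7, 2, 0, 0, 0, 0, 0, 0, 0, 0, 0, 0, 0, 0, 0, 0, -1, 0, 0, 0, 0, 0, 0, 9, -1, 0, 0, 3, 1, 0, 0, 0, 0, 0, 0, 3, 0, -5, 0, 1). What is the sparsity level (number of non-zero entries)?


Non-zero positions: [3, 4, 7, 8, 9, 10, 14, 17, 18, 33, 40, 41, 44, 45, 52, 54, 56].
Sparsity = 17.

17


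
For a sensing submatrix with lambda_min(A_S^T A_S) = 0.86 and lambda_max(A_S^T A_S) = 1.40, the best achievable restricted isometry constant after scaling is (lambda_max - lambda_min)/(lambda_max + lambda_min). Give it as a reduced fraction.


lambda_max - lambda_min = 1.40 - 0.86 = 0.54.
lambda_max + lambda_min = 1.40 + 0.86 = 2.26.
delta = 0.54/2.26 = 54/226 = 27/113.

27/113


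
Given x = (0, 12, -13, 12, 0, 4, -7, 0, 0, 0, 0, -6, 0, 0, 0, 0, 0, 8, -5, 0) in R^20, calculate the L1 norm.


Non-zero entries: [(1, 12), (2, -13), (3, 12), (5, 4), (6, -7), (11, -6), (17, 8), (18, -5)]
Absolute values: [12, 13, 12, 4, 7, 6, 8, 5]
||x||_1 = sum = 67.

67


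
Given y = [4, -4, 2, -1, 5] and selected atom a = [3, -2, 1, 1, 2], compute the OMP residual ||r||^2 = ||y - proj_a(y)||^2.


a^T a = 19.
a^T y = 31.
coeff = 31/19 = 31/19.
||r||^2 = 217/19.

217/19


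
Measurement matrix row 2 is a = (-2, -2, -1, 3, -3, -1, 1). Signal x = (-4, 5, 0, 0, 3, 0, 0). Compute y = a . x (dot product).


Non-zero terms: ['-2*-4', '-2*5', '-3*3']
Products: [8, -10, -9]
y = sum = -11.

-11


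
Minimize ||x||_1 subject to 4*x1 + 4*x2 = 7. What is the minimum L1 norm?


Axis intercepts:
  x1 = 7/4, x2 = 0: L1 = 7/4
  x1 = 0, x2 = 7/4: L1 = 7/4
x* = (7/4, 0)
||x*||_1 = 7/4.

7/4


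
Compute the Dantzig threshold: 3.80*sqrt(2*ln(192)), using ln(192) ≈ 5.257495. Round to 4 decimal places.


ln(192) ≈ 5.257495.
2*ln(n) ≈ 10.51499.
sqrt(2*ln(n)) ≈ sqrt(10.51499) ≈ 3.242683.
threshold ≈ 3.80*3.242683 = 12.3221954 ≈ 12.3222.

12.3222


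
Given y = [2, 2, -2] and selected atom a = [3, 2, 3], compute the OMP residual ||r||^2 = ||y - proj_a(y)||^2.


a^T a = 22.
a^T y = 4.
coeff = 4/22 = 2/11.
||r||^2 = 124/11.

124/11


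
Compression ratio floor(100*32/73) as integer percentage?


100*m/n = 100*32/73 ≈ 43.8356.
floor = 43.

43


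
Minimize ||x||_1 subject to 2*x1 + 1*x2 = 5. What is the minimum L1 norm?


Axis intercepts:
  x1 = 5/2, x2 = 0: L1 = 5/2
  x1 = 0, x2 = 5: L1 = 5
x* = (5/2, 0)
||x*||_1 = 5/2.

5/2


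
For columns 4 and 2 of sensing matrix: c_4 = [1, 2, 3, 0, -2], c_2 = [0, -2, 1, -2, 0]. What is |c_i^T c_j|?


Inner product: 1*0 + 2*-2 + 3*1 + 0*-2 + -2*0
Products: [0, -4, 3, 0, 0]
Sum = -1.
|dot| = 1.

1


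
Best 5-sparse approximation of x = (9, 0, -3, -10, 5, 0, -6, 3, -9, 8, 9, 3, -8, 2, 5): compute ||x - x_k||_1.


Sorted |x_i| descending: [10, 9, 9, 9, 8, 8, 6, 5, 5, 3, 3, 3, 2, 0, 0]
Keep top 5: [10, 9, 9, 9, 8]
Tail entries: [8, 6, 5, 5, 3, 3, 3, 2, 0, 0]
L1 error = sum of tail = 35.

35


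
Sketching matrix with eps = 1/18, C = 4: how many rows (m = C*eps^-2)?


1/eps = 18.
(1/eps)^2 = 324.
m = 4*324 = 1296.

1296


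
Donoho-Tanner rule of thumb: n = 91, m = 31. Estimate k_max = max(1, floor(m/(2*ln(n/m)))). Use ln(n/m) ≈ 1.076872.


n/m = 91/31.
ln(n/m) ≈ 1.076872.
2*ln(n/m) ≈ 2.153744.
m/(2*ln(n/m)) ≈ 31/2.153744 ≈ 14.3935.
floor = 14.
k_max = max(1, 14) = 14.

14


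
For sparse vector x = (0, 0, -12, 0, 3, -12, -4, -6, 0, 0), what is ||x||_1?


Non-zero entries: [(2, -12), (4, 3), (5, -12), (6, -4), (7, -6)]
Absolute values: [12, 3, 12, 4, 6]
||x||_1 = sum = 37.

37


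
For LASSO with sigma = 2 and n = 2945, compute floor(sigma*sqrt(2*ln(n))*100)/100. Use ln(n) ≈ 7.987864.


ln(2945) ≈ 7.987864.
2*ln(n) ≈ 15.975728.
sqrt(2*ln(n)) ≈ sqrt(15.975728) ≈ 3.996965.
lambda ≈ 2*3.996965 = 7.99393.
floor(lambda*100)/100 = 7.99.

7.99


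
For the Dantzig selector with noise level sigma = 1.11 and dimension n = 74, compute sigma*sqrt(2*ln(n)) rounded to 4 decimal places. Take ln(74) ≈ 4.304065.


ln(74) ≈ 4.304065.
2*ln(n) ≈ 8.60813.
sqrt(2*ln(n)) ≈ sqrt(8.60813) ≈ 2.933961.
threshold ≈ 1.11*2.933961 = 3.25669671 ≈ 3.2567.

3.2567


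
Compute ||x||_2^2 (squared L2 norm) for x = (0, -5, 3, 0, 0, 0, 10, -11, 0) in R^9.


Non-zero entries: [(1, -5), (2, 3), (6, 10), (7, -11)]
Squares: [25, 9, 100, 121]
||x||_2^2 = sum = 255.

255


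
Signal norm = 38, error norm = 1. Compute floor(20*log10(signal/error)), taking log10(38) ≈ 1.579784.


||x||/||e|| = 38/1 = 38.
log10(38) ≈ 1.579784.
20*log10(||x||/||e||) ≈ 20*1.579784 = 31.59568.
floor(31.59568) = 31.

31


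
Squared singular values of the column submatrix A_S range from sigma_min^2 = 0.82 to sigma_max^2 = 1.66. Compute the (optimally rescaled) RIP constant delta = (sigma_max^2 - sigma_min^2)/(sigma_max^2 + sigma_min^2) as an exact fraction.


lambda_max - lambda_min = 1.66 - 0.82 = 0.84.
lambda_max + lambda_min = 1.66 + 0.82 = 2.48.
delta = 0.84/2.48 = 84/248 = 21/62.

21/62


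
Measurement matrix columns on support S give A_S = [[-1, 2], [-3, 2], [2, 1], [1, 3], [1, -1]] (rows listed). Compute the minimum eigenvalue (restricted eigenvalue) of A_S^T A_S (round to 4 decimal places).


A_S^T A_S = [[16, -4], [-4, 19]].
trace = 35.
det = 288.
disc = trace^2 - 4*det = 1225 - 4*288 = 73.
sqrt(73) ≈ 8.544004.
lam_min = (35 - sqrt(73))/2 ≈ (35 - 8.544004)/2 = 13.227998 ≈ 13.2280.

13.2280


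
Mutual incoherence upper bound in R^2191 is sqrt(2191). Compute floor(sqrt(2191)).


46^2 = 2116 <= 2191 < 2209 = 47^2, so 46 <= sqrt(2191) < 47.
floor(sqrt(2191)) = 46.

46


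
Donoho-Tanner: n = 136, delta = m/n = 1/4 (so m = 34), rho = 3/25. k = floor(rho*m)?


m = 1/4*136 = 34.
rho = 3/25.
rho*m = 3/25*34 = 4.08.
k = floor(4.08) = 4.

4


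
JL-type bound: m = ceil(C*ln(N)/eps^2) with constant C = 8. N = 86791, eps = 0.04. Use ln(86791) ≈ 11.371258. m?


ln(86791) ≈ 11.371258.
eps^2 = 0.04^2 = 0.0016.
C*ln(N)/eps^2 ≈ 8*11.371258/0.0016 ≈ 56856.29.
m = ceil(56856.29) = 56857.

56857


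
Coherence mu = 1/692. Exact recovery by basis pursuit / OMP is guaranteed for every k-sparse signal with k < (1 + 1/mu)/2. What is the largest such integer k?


1/mu = 692.
1 + 1/mu = 693.
(1 + 1/mu)/2 = 346.5 is not an integer, so k_max = floor(346.5) = 346.

346


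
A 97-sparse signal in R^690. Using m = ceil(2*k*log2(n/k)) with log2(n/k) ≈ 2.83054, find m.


log2(n/k) = log2(690/97) ≈ 2.83054.
2*k*log2(n/k) ≈ 2*97*2.83054 = 549.12476.
m = ceil(549.12476) = 550.

550


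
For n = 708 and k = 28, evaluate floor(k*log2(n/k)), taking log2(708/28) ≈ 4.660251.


log2(n/k) = log2(708/28) ≈ 4.660251.
k*log2(n/k) ≈ 28*4.660251 = 130.487028.
floor(130.487028) = 130.

130


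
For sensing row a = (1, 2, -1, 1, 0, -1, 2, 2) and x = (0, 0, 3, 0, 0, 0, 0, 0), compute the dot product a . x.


Non-zero terms: ['-1*3']
Products: [-3]
y = sum = -3.

-3


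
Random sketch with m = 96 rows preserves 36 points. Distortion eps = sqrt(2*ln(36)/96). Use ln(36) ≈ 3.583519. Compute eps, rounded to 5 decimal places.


ln(36) ≈ 3.583519.
2*ln(N)/m ≈ 2*3.583519/96 ≈ 0.07465665.
eps = sqrt(0.07465665) ≈ 0.2732337 ≈ 0.27323.

0.27323


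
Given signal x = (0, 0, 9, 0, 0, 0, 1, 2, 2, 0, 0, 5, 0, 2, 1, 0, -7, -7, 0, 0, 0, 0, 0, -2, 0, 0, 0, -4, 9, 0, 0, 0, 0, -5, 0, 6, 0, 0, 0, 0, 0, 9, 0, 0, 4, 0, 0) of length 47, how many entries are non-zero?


Non-zero positions: [2, 6, 7, 8, 11, 13, 14, 16, 17, 23, 27, 28, 33, 35, 41, 44].
Sparsity = 16.

16


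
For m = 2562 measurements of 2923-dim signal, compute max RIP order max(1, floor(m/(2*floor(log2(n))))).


floor(log2(2923)) = 11.
2*11 = 22.
m/(2*floor(log2(n))) = 2562/22 ≈ 116.4545.
floor = 116.
k = max(1, 116) = 116.

116


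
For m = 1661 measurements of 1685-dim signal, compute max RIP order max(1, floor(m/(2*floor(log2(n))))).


floor(log2(1685)) = 10.
2*10 = 20.
m/(2*floor(log2(n))) = 1661/20 ≈ 83.05.
floor = 83.
k = max(1, 83) = 83.

83


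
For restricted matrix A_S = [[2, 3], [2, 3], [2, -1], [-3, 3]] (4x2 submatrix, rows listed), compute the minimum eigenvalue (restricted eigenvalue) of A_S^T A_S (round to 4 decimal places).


A_S^T A_S = [[21, 1], [1, 28]].
trace = 49.
det = 587.
disc = trace^2 - 4*det = 2401 - 4*587 = 53.
sqrt(53) ≈ 7.280110.
lam_min = (49 - sqrt(53))/2 ≈ (49 - 7.280110)/2 = 20.859945 ≈ 20.8599.

20.8599


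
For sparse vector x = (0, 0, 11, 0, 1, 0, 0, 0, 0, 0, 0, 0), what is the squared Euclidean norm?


Non-zero entries: [(2, 11), (4, 1)]
Squares: [121, 1]
||x||_2^2 = sum = 122.

122


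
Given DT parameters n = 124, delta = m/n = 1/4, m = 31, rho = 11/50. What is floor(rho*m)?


m = 1/4*124 = 31.
rho = 11/50.
rho*m = 11/50*31 = 6.82.
k = floor(6.82) = 6.

6


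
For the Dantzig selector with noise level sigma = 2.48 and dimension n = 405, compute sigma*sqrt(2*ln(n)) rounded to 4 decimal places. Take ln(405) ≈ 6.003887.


ln(405) ≈ 6.003887.
2*ln(n) ≈ 12.007774.
sqrt(2*ln(n)) ≈ sqrt(12.007774) ≈ 3.465224.
threshold ≈ 2.48*3.465224 = 8.59375552 ≈ 8.5938.

8.5938


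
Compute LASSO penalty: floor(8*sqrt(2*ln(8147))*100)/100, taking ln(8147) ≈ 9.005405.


ln(8147) ≈ 9.005405.
2*ln(n) ≈ 18.01081.
sqrt(2*ln(n)) ≈ sqrt(18.01081) ≈ 4.243914.
lambda ≈ 8*4.243914 = 33.951312.
floor(lambda*100)/100 = 33.95.

33.95


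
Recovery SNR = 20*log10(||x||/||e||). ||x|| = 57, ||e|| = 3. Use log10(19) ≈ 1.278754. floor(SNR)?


||x||/||e|| = 57/3 = 19.
log10(19) ≈ 1.278754.
20*log10(||x||/||e||) ≈ 20*1.278754 = 25.57508.
floor(25.57508) = 25.

25


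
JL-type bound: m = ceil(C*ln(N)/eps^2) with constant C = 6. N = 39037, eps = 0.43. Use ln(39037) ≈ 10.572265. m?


ln(39037) ≈ 10.572265.
eps^2 = 0.43^2 = 0.1849.
C*ln(N)/eps^2 ≈ 6*10.572265/0.1849 ≈ 343.0697.
m = ceil(343.0697) = 344.

344


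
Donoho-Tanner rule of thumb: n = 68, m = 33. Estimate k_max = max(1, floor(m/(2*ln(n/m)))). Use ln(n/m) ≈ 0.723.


n/m = 68/33.
ln(n/m) ≈ 0.723.
2*ln(n/m) ≈ 1.446.
m/(2*ln(n/m)) ≈ 33/1.446 ≈ 22.8216.
floor = 22.
k_max = max(1, 22) = 22.

22


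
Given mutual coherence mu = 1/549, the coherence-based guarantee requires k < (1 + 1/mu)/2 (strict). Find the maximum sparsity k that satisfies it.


1/mu = 549.
1 + 1/mu = 550.
(1 + 1/mu)/2 = 275 is an integer and the inequality is strict, so k_max = 275 - 1 = 274.

274


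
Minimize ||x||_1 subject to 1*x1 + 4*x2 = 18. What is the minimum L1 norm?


Axis intercepts:
  x1 = 18, x2 = 0: L1 = 18
  x1 = 0, x2 = 9/2: L1 = 9/2
x* = (0, 9/2)
||x*||_1 = 9/2.

9/2


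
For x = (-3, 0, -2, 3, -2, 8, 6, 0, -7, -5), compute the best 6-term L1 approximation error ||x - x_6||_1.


Sorted |x_i| descending: [8, 7, 6, 5, 3, 3, 2, 2, 0, 0]
Keep top 6: [8, 7, 6, 5, 3, 3]
Tail entries: [2, 2, 0, 0]
L1 error = sum of tail = 4.

4


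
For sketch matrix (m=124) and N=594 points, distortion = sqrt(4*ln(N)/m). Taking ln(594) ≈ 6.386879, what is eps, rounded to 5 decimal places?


ln(594) ≈ 6.386879.
4*ln(N)/m ≈ 4*6.386879/124 ≈ 0.20602835.
eps = sqrt(0.20602835) ≈ 0.4539035 ≈ 0.45390.

0.45390


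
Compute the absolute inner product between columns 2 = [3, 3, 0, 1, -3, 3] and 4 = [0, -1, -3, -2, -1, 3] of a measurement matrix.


Inner product: 3*0 + 3*-1 + 0*-3 + 1*-2 + -3*-1 + 3*3
Products: [0, -3, 0, -2, 3, 9]
Sum = 7.
|dot| = 7.

7


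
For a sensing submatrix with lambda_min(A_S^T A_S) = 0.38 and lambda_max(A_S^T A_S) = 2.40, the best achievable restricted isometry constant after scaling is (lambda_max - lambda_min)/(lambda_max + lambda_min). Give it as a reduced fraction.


lambda_max - lambda_min = 2.40 - 0.38 = 2.02.
lambda_max + lambda_min = 2.40 + 0.38 = 2.78.
delta = 2.02/2.78 = 202/278 = 101/139.

101/139


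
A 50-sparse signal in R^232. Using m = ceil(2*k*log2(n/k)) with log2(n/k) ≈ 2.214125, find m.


log2(n/k) = log2(232/50) ≈ 2.214125.
2*k*log2(n/k) ≈ 2*50*2.214125 = 221.4125.
m = ceil(221.4125) = 222.

222


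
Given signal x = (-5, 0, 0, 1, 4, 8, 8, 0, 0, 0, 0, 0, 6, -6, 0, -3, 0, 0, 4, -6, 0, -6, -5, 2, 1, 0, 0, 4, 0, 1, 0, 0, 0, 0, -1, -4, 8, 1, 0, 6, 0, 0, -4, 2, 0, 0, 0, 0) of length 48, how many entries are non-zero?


Non-zero positions: [0, 3, 4, 5, 6, 12, 13, 15, 18, 19, 21, 22, 23, 24, 27, 29, 34, 35, 36, 37, 39, 42, 43].
Sparsity = 23.

23


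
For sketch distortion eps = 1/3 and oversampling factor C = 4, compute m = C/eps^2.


1/eps = 3.
(1/eps)^2 = 9.
m = 4*9 = 36.

36


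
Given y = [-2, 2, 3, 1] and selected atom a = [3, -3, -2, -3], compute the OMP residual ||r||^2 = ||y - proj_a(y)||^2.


a^T a = 31.
a^T y = -21.
coeff = -21/31 = -21/31.
||r||^2 = 117/31.

117/31


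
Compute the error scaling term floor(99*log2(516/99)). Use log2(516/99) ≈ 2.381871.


log2(n/k) = log2(516/99) ≈ 2.381871.
k*log2(n/k) ≈ 99*2.381871 = 235.805229.
floor(235.805229) = 235.

235


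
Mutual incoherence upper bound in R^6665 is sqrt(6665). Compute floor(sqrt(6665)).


81^2 = 6561 <= 6665 < 6724 = 82^2, so 81 <= sqrt(6665) < 82.
floor(sqrt(6665)) = 81.

81


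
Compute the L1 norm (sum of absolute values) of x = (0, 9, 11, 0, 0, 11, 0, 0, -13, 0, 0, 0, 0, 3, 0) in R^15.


Non-zero entries: [(1, 9), (2, 11), (5, 11), (8, -13), (13, 3)]
Absolute values: [9, 11, 11, 13, 3]
||x||_1 = sum = 47.

47


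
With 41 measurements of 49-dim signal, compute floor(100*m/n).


100*m/n = 100*41/49 ≈ 83.6735.
floor = 83.

83


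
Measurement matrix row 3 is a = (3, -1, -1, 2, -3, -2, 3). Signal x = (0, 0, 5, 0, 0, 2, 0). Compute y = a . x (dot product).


Non-zero terms: ['-1*5', '-2*2']
Products: [-5, -4]
y = sum = -9.

-9


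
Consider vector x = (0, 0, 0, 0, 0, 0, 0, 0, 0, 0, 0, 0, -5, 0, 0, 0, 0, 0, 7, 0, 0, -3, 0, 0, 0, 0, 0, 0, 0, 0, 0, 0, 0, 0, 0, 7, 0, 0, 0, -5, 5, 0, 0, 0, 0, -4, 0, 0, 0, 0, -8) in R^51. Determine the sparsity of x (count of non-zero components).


Non-zero positions: [12, 18, 21, 35, 39, 40, 45, 50].
Sparsity = 8.

8


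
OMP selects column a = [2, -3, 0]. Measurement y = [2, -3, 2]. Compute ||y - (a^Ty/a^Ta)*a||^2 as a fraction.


a^T a = 13.
a^T y = 13.
coeff = 13/13 = 1.
||r||^2 = 4.

4


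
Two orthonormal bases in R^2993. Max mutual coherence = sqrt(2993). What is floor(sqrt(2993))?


54^2 = 2916 <= 2993 < 3025 = 55^2, so 54 <= sqrt(2993) < 55.
floor(sqrt(2993)) = 54.

54


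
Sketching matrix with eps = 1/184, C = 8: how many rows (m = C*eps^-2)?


1/eps = 184.
(1/eps)^2 = 33856.
m = 8*33856 = 270848.

270848


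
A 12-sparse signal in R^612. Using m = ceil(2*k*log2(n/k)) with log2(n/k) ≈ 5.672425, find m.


log2(n/k) = log2(612/12) ≈ 5.672425.
2*k*log2(n/k) ≈ 2*12*5.672425 = 136.1382.
m = ceil(136.1382) = 137.

137


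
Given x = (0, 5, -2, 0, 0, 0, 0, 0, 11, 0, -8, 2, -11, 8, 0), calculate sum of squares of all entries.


Non-zero entries: [(1, 5), (2, -2), (8, 11), (10, -8), (11, 2), (12, -11), (13, 8)]
Squares: [25, 4, 121, 64, 4, 121, 64]
||x||_2^2 = sum = 403.

403


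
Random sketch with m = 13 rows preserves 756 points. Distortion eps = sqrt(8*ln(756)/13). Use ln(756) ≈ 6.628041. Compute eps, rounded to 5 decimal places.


ln(756) ≈ 6.628041.
8*ln(N)/m ≈ 8*6.628041/13 ≈ 4.07879446.
eps = sqrt(4.07879446) ≈ 2.0196026 ≈ 2.01960.

2.01960


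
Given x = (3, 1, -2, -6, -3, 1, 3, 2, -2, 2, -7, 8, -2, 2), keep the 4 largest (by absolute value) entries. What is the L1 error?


Sorted |x_i| descending: [8, 7, 6, 3, 3, 3, 2, 2, 2, 2, 2, 2, 1, 1]
Keep top 4: [8, 7, 6, 3]
Tail entries: [3, 3, 2, 2, 2, 2, 2, 2, 1, 1]
L1 error = sum of tail = 20.

20


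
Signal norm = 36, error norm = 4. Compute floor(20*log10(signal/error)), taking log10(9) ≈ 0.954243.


||x||/||e|| = 36/4 = 9.
log10(9) ≈ 0.954243.
20*log10(||x||/||e||) ≈ 20*0.954243 = 19.08486.
floor(19.08486) = 19.

19


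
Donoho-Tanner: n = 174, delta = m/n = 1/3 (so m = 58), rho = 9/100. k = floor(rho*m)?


m = 1/3*174 = 58.
rho = 9/100.
rho*m = 9/100*58 = 5.22.
k = floor(5.22) = 5.

5


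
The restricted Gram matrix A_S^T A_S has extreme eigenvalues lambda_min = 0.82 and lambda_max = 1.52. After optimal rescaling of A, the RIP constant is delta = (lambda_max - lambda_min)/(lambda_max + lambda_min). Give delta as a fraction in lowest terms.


lambda_max - lambda_min = 1.52 - 0.82 = 0.70.
lambda_max + lambda_min = 1.52 + 0.82 = 2.34.
delta = 0.70/2.34 = 70/234 = 35/117.

35/117


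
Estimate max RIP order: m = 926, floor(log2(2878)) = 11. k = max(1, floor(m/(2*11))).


floor(log2(2878)) = 11.
2*11 = 22.
m/(2*floor(log2(n))) = 926/22 ≈ 42.0909.
floor = 42.
k = max(1, 42) = 42.

42


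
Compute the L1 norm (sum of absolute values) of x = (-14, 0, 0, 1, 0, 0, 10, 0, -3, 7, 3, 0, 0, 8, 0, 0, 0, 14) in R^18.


Non-zero entries: [(0, -14), (3, 1), (6, 10), (8, -3), (9, 7), (10, 3), (13, 8), (17, 14)]
Absolute values: [14, 1, 10, 3, 7, 3, 8, 14]
||x||_1 = sum = 60.

60


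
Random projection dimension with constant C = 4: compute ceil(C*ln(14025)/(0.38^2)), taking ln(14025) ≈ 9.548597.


ln(14025) ≈ 9.548597.
eps^2 = 0.38^2 = 0.1444.
C*ln(N)/eps^2 ≈ 4*9.548597/0.1444 ≈ 264.5041.
m = ceil(264.5041) = 265.

265


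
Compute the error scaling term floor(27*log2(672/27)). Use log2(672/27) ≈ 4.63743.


log2(n/k) = log2(672/27) ≈ 4.63743.
k*log2(n/k) ≈ 27*4.63743 = 125.21061.
floor(125.21061) = 125.

125


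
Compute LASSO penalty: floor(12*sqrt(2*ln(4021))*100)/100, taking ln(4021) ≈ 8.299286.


ln(4021) ≈ 8.299286.
2*ln(n) ≈ 16.598572.
sqrt(2*ln(n)) ≈ sqrt(16.598572) ≈ 4.074135.
lambda ≈ 12*4.074135 = 48.88962.
floor(lambda*100)/100 = 48.88.

48.88


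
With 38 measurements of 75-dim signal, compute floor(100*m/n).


100*m/n = 100*38/75 ≈ 50.6667.
floor = 50.

50


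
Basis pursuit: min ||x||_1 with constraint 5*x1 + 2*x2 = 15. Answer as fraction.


Axis intercepts:
  x1 = 3, x2 = 0: L1 = 3
  x1 = 0, x2 = 15/2: L1 = 15/2
x* = (3, 0)
||x*||_1 = 3.

3


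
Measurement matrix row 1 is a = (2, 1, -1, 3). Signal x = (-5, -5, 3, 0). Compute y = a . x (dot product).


Non-zero terms: ['2*-5', '1*-5', '-1*3']
Products: [-10, -5, -3]
y = sum = -18.

-18


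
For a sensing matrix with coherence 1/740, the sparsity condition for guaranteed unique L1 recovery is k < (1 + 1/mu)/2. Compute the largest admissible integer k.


1/mu = 740.
1 + 1/mu = 741.
(1 + 1/mu)/2 = 370.5 is not an integer, so k_max = floor(370.5) = 370.

370


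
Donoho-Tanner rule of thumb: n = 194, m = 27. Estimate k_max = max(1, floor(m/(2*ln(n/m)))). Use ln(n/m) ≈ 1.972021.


n/m = 194/27.
ln(n/m) ≈ 1.972021.
2*ln(n/m) ≈ 3.944042.
m/(2*ln(n/m)) ≈ 27/3.944042 ≈ 6.8458.
floor = 6.
k_max = max(1, 6) = 6.

6


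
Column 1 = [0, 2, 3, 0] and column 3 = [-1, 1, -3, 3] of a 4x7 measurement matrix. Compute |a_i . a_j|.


Inner product: 0*-1 + 2*1 + 3*-3 + 0*3
Products: [0, 2, -9, 0]
Sum = -7.
|dot| = 7.

7


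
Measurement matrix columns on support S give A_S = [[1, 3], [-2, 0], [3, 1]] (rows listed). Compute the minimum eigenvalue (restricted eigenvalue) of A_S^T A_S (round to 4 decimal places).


A_S^T A_S = [[14, 6], [6, 10]].
trace = 24.
det = 104.
disc = trace^2 - 4*det = 576 - 4*104 = 160.
sqrt(160) ≈ 12.649111.
lam_min = (24 - sqrt(160))/2 ≈ (24 - 12.649111)/2 = 5.6754445 ≈ 5.6754.

5.6754


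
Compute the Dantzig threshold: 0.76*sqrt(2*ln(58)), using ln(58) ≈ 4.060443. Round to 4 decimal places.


ln(58) ≈ 4.060443.
2*ln(n) ≈ 8.120886.
sqrt(2*ln(n)) ≈ sqrt(8.120886) ≈ 2.849717.
threshold ≈ 0.76*2.849717 = 2.16578492 ≈ 2.1658.

2.1658


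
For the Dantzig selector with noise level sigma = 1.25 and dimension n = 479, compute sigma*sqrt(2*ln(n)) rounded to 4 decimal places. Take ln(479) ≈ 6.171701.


ln(479) ≈ 6.171701.
2*ln(n) ≈ 12.343402.
sqrt(2*ln(n)) ≈ sqrt(12.343402) ≈ 3.513318.
threshold ≈ 1.25*3.513318 = 4.3916475 ≈ 4.3916.

4.3916


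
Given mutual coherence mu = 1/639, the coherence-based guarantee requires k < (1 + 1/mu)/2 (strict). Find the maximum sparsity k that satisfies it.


1/mu = 639.
1 + 1/mu = 640.
(1 + 1/mu)/2 = 320 is an integer and the inequality is strict, so k_max = 320 - 1 = 319.

319


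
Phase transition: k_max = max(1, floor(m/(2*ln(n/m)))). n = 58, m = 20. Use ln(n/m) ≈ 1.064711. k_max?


n/m = 58/20 = 29/10.
ln(n/m) ≈ 1.064711.
2*ln(n/m) ≈ 2.129422.
m/(2*ln(n/m)) ≈ 20/2.129422 ≈ 9.3922.
floor = 9.
k_max = max(1, 9) = 9.

9


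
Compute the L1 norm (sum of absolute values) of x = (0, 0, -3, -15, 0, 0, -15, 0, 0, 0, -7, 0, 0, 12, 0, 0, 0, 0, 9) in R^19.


Non-zero entries: [(2, -3), (3, -15), (6, -15), (10, -7), (13, 12), (18, 9)]
Absolute values: [3, 15, 15, 7, 12, 9]
||x||_1 = sum = 61.

61


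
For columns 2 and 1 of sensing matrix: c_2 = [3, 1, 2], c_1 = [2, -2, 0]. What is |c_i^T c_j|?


Inner product: 3*2 + 1*-2 + 2*0
Products: [6, -2, 0]
Sum = 4.
|dot| = 4.

4


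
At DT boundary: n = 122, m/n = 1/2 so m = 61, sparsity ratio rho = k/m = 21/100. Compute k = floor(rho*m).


m = 1/2*122 = 61.
rho = 21/100.
rho*m = 21/100*61 = 12.81.
k = floor(12.81) = 12.

12


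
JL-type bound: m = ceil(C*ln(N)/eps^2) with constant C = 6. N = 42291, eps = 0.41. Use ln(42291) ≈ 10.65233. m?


ln(42291) ≈ 10.65233.
eps^2 = 0.41^2 = 0.1681.
C*ln(N)/eps^2 ≈ 6*10.65233/0.1681 ≈ 380.214.
m = ceil(380.214) = 381.

381


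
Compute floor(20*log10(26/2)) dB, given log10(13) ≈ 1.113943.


||x||/||e|| = 26/2 = 13.
log10(13) ≈ 1.113943.
20*log10(||x||/||e||) ≈ 20*1.113943 = 22.27886.
floor(22.27886) = 22.

22


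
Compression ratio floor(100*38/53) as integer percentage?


100*m/n = 100*38/53 ≈ 71.6981.
floor = 71.

71


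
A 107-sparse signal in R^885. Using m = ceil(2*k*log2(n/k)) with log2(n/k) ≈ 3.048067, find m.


log2(n/k) = log2(885/107) ≈ 3.048067.
2*k*log2(n/k) ≈ 2*107*3.048067 = 652.286338.
m = ceil(652.286338) = 653.

653
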